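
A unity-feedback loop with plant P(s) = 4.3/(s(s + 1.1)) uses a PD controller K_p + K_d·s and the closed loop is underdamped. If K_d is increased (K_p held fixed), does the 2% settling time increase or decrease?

Characteristic equation s² + (1.1 + 4.3K_d)s + 4.3K_p = 0: raising K_d increases ζω_n = (1.1+4.3K_d)/2 while the loop stays underdamped, so T_s ≈ 4/(ζω_n) decreases.

decrease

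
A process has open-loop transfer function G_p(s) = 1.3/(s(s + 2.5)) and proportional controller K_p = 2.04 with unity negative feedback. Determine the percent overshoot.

From 1 + K_pG_p(s) = 0: s² + 2.5s + 2.652 = 0 ⇒ ω_n = 1.628, ζ = 0.7676.
%OS = 100·exp(−πζ/√(1−ζ²)) = 100·exp(−π·0.7676/√0.4108) = 2.32%.

2.32%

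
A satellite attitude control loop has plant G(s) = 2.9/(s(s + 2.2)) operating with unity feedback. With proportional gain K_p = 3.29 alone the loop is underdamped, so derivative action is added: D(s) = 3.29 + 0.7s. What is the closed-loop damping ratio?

Forward path: (3.29 + 0.7s)·2.9/(s(s+2.2)). The closed-loop characteristic equation is s² + (2.2 + 2.9·0.7)s + 2.9·3.29 = 0.
That is s² + 4.23s + 9.541 = 0, so ω_n = 3.089 rad/s and ζ = 4.23/(2·3.089) = 0.6847.

ζ = 0.685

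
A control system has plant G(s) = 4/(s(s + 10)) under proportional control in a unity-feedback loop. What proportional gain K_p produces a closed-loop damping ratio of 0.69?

K_p = 13.1

Closed-loop characteristic equation: s² + 10s + K_p·4 = 0.
So ω_n = √(4K_p) and 2ζω_n = 10, giving ζ = 10/(2√(4K_p)).
Setting ζ = 0.69: √(4K_p) = 10/(2·0.69) = 7.246, so K_p = 52.51/4 = 13.1.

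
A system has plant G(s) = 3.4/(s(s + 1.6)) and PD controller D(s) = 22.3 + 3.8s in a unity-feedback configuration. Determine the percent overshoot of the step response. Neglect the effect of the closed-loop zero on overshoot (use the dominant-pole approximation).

0.87%

Forward path: (22.3 + 3.8s)·3.4/(s(s+1.6)). The closed-loop characteristic equation is s² + (1.6 + 3.4·3.8)s + 3.4·22.3 = 0.
That is s² + 14.52s + 75.82 = 0, so ω_n = 8.707 rad/s and ζ = 14.52/(2·8.707) = 0.8338.
%OS = 100·exp(−πζ/√(1−ζ²)) = 0.87%.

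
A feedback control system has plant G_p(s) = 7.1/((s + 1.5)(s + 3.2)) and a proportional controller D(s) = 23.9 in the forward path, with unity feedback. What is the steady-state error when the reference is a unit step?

0.0275

The loop is type 0. Static position error constant K_pos = D(0)·G_p(0) = 23.9·1.479 = 35.35.
Steady-state error to a unit step: e_ss = 1/(1+K_pos) = 1/36.35 = 0.0275.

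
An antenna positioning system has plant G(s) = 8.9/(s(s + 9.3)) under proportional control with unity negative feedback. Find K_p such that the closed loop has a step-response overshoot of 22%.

K_p = 12.9

From %OS = 100·exp(−πζ/√(1−ζ²)) = 22%, ζ = −ln(0.22)/√(π²+ln²(0.22)) = 0.4342.
Characteristic equation s² + 9.3s + 8.9K_p = 0 gives ζ = 9.3/(2√(8.9K_p)).
Setting ζ = 0.4342: √(8.9K_p) = 9.3/(2·0.4342) = 10.71, so K_p = 114.7/8.9 = 12.9.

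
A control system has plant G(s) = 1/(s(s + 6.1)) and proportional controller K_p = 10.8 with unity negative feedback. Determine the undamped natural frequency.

ω_n = 3.29 rad/s

1 + K_p·G(s) = 0 gives s² + 6.1s + 10.8 = 0.
So ω_n² = 10.8 ⇒ ω_n = 3.286 rad/s, and ζ = 6.1/(2ω_n) = 0.928.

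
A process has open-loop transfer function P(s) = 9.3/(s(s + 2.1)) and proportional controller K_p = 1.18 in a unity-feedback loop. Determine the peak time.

From 1 + K_pP(s) = 0: s² + 2.1s + 10.97 = 0 ⇒ ω_n = 3.313, ζ = 0.317.
Damped frequency ω_d = ω_n√(1−ζ²) = 3.142 rad/s, so peak time T_p = π/ω_d = 1 s.

T_p = 1 s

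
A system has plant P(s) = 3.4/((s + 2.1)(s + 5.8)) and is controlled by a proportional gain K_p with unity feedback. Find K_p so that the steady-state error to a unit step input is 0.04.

K_p = 86

Steady-state error for a unit step on this type-0 loop is 1/(1 + K_p·P(0)).
P(0) = 0.2791. Require 1/(1 + K_p·0.2791) = 0.04, so 1 + 0.2791·K_p = 25.
K_p = (25 − 1)/0.2791 = 86.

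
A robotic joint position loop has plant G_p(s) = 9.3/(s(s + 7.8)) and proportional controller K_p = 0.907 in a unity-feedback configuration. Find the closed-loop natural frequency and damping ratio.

ω_n = 2.9 rad/s, ζ = 1.34

The closed-loop denominator is s(s+7.8) + 0.907·9.3 = s² + 7.8s + 8.435.
So ω_n² = 8.435 ⇒ ω_n = 2.904 rad/s, and ζ = 7.8/(2ω_n) = 1.34.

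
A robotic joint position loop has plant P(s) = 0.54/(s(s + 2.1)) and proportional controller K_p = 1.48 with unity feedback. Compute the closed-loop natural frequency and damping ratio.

With unity feedback the closed-loop characteristic equation is s² + 2.1s + 1.48·0.54 = s² + 2.1s + 0.7992 = 0.
Matching s² + 2ζω_n s + ω_n²: ω_n = √0.7992 = 0.894 rad/s and 2ζω_n = 2.1, so ζ = 2.1/(2·0.894) = 1.17.

ω_n = 0.894 rad/s, ζ = 1.17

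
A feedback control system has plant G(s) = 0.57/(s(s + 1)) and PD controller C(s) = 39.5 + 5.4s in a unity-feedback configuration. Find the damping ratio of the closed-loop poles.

ζ = 0.43

Forward path: (39.5 + 5.4s)·0.57/(s(s+1)). The closed-loop characteristic equation is s² + (1 + 0.57·5.4)s + 0.57·39.5 = 0.
That is s² + 4.078s + 22.51 = 0, so ω_n = 4.745 rad/s and ζ = 4.078/(2·4.745) = 0.4297.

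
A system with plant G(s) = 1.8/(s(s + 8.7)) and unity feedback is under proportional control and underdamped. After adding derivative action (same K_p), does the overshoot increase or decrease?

decrease

The derivative term adds K·K_d to the s-coefficient of the characteristic equation, raising 2ζω_n while ω_n is unchanged; ζ increases, so overshoot decreases.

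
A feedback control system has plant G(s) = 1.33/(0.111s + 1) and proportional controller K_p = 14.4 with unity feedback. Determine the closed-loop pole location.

Closed loop: T(s) = K_p·G/(1+K_p·G) = 19.15/(0.111s + 1 + 19.15), with pole at s = −(1 + 19.15)/0.111 = −181.5.

s = -181.5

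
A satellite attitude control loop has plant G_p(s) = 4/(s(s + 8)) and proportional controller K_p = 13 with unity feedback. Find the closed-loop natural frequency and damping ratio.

ω_n = 7.21 rad/s, ζ = 0.555

With unity feedback the closed-loop characteristic equation is s² + 8s + 13·4 = s² + 8s + 52 = 0.
Matching s² + 2ζω_n s + ω_n²: ω_n = √52 = 7.211 rad/s and 2ζω_n = 8, so ζ = 8/(2·7.211) = 0.555.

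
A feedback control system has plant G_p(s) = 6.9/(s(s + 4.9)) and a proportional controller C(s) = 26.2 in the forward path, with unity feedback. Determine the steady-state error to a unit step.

0

The open loop C(s)G_p(s) has a pole at the origin (type 1), so the static position error constant is infinite and e_ss = 1/(1+∞) = 0.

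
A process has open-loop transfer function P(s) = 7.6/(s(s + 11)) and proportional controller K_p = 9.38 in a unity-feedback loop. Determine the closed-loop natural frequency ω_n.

ω_n = 8.44 rad/s

With unity feedback the closed-loop characteristic equation is s² + 11s + 9.38·7.6 = s² + 11s + 71.29 = 0.
Matching s² + 2ζω_n s + ω_n²: ω_n = √71.29 = 8.443 rad/s and 2ζω_n = 11, so ζ = 11/(2·8.443) = 0.651.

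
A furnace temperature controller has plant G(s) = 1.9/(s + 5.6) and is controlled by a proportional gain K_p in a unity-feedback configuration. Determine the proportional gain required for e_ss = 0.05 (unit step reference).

K_p = 56

For a type-0 loop with proportional control, e_ss = 1/(1 + K_p·G(0)).
G(0) = 0.3393. Require 1/(1 + K_p·0.3393) = 0.05, so 1 + 0.3393·K_p = 20.
K_p = (20 − 1)/0.3393 = 56.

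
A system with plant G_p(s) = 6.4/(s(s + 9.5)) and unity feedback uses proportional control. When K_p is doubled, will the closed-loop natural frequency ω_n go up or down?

ω_n = √(6.4·K_p), which grows with K_p.

increase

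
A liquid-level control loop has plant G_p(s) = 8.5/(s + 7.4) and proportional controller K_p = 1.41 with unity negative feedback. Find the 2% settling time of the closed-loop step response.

Closed-loop transfer function: T(s) = K_p·G_p(s)/(1 + K_p·G_p(s)) = 11.98/(s + 7.4 + 11.98) = 11.98/(s + 19.38).
Time constant τ = 1/19.38 = 0.05159 s, so the 2% settling time is about 4τ = 0.206 s.

T_s ≈ 0.206 s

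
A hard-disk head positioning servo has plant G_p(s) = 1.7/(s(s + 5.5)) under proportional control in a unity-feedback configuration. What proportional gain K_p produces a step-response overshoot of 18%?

K_p = 19.4

From %OS = 100·exp(−πζ/√(1−ζ²)) = 18%, ζ = −ln(0.18)/√(π²+ln²(0.18)) = 0.4791.
Characteristic equation s² + 5.5s + 1.7K_p = 0 gives ζ = 5.5/(2√(1.7K_p)).
Setting ζ = 0.4791: √(1.7K_p) = 5.5/(2·0.4791) = 5.74, so K_p = 32.95/1.7 = 19.4.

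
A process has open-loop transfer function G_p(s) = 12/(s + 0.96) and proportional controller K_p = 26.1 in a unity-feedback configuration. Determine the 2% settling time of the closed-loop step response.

T_s ≈ 0.0127 s

Closed-loop transfer function: T(s) = K_p·G_p(s)/(1 + K_p·G_p(s)) = 313.2/(s + 0.96 + 313.2) = 313.2/(s + 314.2).
Time constant τ = 1/314.2 = 0.003183 s, so the 2% settling time is about 4τ = 0.0127 s.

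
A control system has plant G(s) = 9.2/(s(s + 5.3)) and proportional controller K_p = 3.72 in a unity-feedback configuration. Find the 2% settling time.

From 1 + K_pG(s) = 0: s² + 5.3s + 34.22 = 0 ⇒ ω_n = 5.85, ζ = 0.453.
2% settling time T_s ≈ 4/(ζω_n) = 4/2.65 = 1.51 s.

T_s ≈ 1.51 s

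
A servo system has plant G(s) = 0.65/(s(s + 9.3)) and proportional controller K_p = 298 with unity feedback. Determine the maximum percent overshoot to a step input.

32.8%

From 1 + K_pG(s) = 0: s² + 9.3s + 193.7 = 0 ⇒ ω_n = 13.92, ζ = 0.3341.
%OS = 100·exp(−πζ/√(1−ζ²)) = 100·exp(−π·0.3341/√0.8884) = 32.8%.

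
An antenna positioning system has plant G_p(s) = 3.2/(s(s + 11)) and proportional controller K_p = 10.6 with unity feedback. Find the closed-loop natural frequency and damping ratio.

With unity feedback the closed-loop characteristic equation is s² + 11s + 10.6·3.2 = s² + 11s + 33.92 = 0.
Matching s² + 2ζω_n s + ω_n²: ω_n = √33.92 = 5.824 rad/s and 2ζω_n = 11, so ζ = 11/(2·5.824) = 0.944.

ω_n = 5.82 rad/s, ζ = 0.944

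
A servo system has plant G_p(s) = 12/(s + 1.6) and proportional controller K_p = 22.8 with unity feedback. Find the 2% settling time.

Closed-loop transfer function: T(s) = K_p·G_p(s)/(1 + K_p·G_p(s)) = 273.6/(s + 1.6 + 273.6) = 273.6/(s + 275.2).
Time constant τ = 1/275.2 = 0.003634 s, so the 2% settling time is about 4τ = 0.0145 s.

T_s ≈ 0.0145 s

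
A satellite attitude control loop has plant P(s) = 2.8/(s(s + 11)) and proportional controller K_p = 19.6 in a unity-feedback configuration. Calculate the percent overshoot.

3.08%

Closed-loop characteristic equation: s² + 11s + 54.88 = 0, so ω_n = 7.408 rad/s and ζ = 11/(2·7.408) = 0.7424.
%OS = 100·exp(−πζ/√(1−ζ²)) = 100·exp(−π·0.7424/√0.4488) = 3.08%.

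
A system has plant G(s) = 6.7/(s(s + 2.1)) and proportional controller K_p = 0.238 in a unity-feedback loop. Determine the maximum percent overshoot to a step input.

0.907%

From 1 + K_pG(s) = 0: s² + 2.1s + 1.595 = 0 ⇒ ω_n = 1.263, ζ = 0.8315.
%OS = 100·exp(−πζ/√(1−ζ²)) = 100·exp(−π·0.8315/√0.3086) = 0.907%.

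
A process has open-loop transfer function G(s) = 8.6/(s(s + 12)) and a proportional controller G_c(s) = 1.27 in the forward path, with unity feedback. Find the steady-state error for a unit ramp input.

The loop has one pole at the origin (type 1). Velocity error constant K_v = lim_{s→0} s·G_c(s)G(s) = 1.27·8.6/12 = 0.9102.
Steady-state error to a unit ramp: e_ss = 1/K_v = 1.1.

1.1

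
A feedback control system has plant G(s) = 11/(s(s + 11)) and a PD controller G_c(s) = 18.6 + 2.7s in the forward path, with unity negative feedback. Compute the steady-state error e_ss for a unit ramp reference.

0.0538

The loop has one pole at the origin (type 1). Velocity error constant K_v = lim_{s→0} s·G_c(s)G(s) = 18.6·11/11 = 18.6.
Steady-state error to a unit ramp: e_ss = 1/K_v = 0.0538.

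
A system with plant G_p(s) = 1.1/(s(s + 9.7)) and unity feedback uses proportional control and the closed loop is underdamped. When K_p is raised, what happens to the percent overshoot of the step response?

increase

Characteristic equation s² + 9.7s + K_p·1.1 = 0: raising K_p raises ω_n while 2ζω_n = 9.7 is fixed, so ζ falls and overshoot grows.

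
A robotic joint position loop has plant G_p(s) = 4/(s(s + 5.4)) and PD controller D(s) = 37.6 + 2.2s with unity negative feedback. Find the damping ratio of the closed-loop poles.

ζ = 0.579

Forward path: (37.6 + 2.2s)·4/(s(s+5.4)). The closed-loop characteristic equation is s² + (5.4 + 4·2.2)s + 4·37.6 = 0.
That is s² + 14.2s + 150.4 = 0, so ω_n = 12.26 rad/s and ζ = 14.2/(2·12.26) = 0.5789.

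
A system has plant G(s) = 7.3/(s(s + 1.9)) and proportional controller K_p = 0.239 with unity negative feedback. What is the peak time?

T_p = 3.42 s

From 1 + K_pG(s) = 0: s² + 1.9s + 1.745 = 0 ⇒ ω_n = 1.321, ζ = 0.7192.
Damped frequency ω_d = ω_n√(1−ζ²) = 0.9177 rad/s, so peak time T_p = π/ω_d = 3.42 s.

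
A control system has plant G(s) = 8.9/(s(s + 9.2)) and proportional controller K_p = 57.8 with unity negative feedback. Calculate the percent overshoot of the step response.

The closed-loop denominator s² + 9.2s + 514.4 gives ω_n = √514.4 = 22.68 and ζ = 9.2/(2ω_n) = 0.2028.
%OS = 100·exp(−πζ/√(1−ζ²)) = 100·exp(−π·0.2028/√0.9589) = 52.2%.

52.2%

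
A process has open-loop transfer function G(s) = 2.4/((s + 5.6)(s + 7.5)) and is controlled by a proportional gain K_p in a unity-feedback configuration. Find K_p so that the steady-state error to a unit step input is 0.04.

K_p = 420

For a type-0 loop with proportional control, e_ss = 1/(1 + K_p·G(0)).
G(0) = 0.05714. Require 1/(1 + K_p·0.05714) = 0.04, so 1 + 0.05714·K_p = 25.
K_p = (25 − 1)/0.05714 = 420.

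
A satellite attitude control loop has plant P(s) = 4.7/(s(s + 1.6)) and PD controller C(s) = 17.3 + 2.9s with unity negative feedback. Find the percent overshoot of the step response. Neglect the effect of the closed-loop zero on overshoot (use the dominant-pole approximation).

Forward path: (17.3 + 2.9s)·4.7/(s(s+1.6)). The closed-loop characteristic equation is s² + (1.6 + 4.7·2.9)s + 4.7·17.3 = 0.
That is s² + 15.23s + 81.31 = 0, so ω_n = 9.017 rad/s and ζ = 15.23/(2·9.017) = 0.8445.
%OS = 100·exp(−πζ/√(1−ζ²)) = 0.706%.

0.706%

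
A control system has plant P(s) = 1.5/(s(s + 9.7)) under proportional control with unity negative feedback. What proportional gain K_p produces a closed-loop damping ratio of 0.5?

Closed-loop characteristic equation: s² + 9.7s + K_p·1.5 = 0.
So ω_n = √(1.5K_p) and 2ζω_n = 9.7, giving ζ = 9.7/(2√(1.5K_p)).
Setting ζ = 0.5: √(1.5K_p) = 9.7/(2·0.5) = 9.7, so K_p = 94.09/1.5 = 62.7.

K_p = 62.7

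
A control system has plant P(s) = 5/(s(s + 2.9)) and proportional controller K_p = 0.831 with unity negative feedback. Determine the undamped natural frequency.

ω_n = 2.04 rad/s

The closed-loop denominator is s(s+2.9) + 0.831·5 = s² + 2.9s + 4.155.
Matching s² + 2ζω_n s + ω_n²: ω_n = √4.155 = 2.038 rad/s and 2ζω_n = 2.9, so ζ = 2.9/(2·2.038) = 0.711.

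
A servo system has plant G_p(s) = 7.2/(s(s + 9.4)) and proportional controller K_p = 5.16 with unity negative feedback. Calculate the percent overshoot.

2.23%

Closed-loop characteristic equation: s² + 9.4s + 37.15 = 0, so ω_n = 6.095 rad/s and ζ = 9.4/(2·6.095) = 0.7711.
%OS = 100·exp(−πζ/√(1−ζ²)) = 100·exp(−π·0.7711/√0.4054) = 2.23%.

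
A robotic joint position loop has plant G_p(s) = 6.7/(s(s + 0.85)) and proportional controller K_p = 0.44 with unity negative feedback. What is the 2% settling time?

The closed-loop denominator s² + 0.85s + 2.948 gives ω_n = √2.948 = 1.717 and ζ = 0.85/(2ω_n) = 0.2475.
2% settling time T_s ≈ 4/(ζω_n) = 4/0.425 = 9.41 s.

T_s ≈ 9.41 s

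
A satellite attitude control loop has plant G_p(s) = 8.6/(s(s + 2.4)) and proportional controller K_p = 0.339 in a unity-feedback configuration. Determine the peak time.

Closed-loop characteristic equation: s² + 2.4s + 2.915 = 0, so ω_n = 1.707 rad/s and ζ = 2.4/(2·1.707) = 0.7028.
Damped frequency ω_d = ω_n√(1−ζ²) = 1.215 rad/s, so peak time T_p = π/ω_d = 2.59 s.

T_p = 2.59 s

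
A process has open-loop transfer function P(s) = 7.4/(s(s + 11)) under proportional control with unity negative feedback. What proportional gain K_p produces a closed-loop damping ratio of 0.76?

K_p = 7.08

Closed-loop characteristic equation: s² + 11s + K_p·7.4 = 0.
So ω_n = √(7.4K_p) and 2ζω_n = 11, giving ζ = 11/(2√(7.4K_p)).
Setting ζ = 0.76: √(7.4K_p) = 11/(2·0.76) = 7.237, so K_p = 52.37/7.4 = 7.08.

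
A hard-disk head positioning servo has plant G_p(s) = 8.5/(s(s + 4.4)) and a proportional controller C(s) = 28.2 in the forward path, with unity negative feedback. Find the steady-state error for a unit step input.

0

The open loop C(s)G_p(s) has a pole at the origin (type 1), so the static position error constant is infinite and e_ss = 1/(1+∞) = 0.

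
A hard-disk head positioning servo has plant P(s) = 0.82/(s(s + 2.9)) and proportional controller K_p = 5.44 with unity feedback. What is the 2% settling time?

The closed-loop denominator s² + 2.9s + 4.461 gives ω_n = √4.461 = 2.112 and ζ = 2.9/(2ω_n) = 0.6865.
2% settling time T_s ≈ 4/(ζω_n) = 4/1.45 = 2.76 s.

T_s ≈ 2.76 s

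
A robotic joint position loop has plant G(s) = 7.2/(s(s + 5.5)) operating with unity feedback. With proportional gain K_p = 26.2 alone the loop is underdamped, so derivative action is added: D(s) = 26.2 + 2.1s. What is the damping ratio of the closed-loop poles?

ζ = 0.751

Forward path: (26.2 + 2.1s)·7.2/(s(s+5.5)). The closed-loop characteristic equation is s² + (5.5 + 7.2·2.1)s + 7.2·26.2 = 0.
That is s² + 20.62s + 188.6 = 0, so ω_n = 13.73 rad/s and ζ = 20.62/(2·13.73) = 0.7507.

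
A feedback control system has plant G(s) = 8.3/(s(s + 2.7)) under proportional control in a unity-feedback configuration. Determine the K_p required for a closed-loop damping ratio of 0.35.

K_p = 1.79

Closed-loop characteristic equation: s² + 2.7s + K_p·8.3 = 0.
So ω_n = √(8.3K_p) and 2ζω_n = 2.7, giving ζ = 2.7/(2√(8.3K_p)).
Setting ζ = 0.35: √(8.3K_p) = 2.7/(2·0.35) = 3.857, so K_p = 14.88/8.3 = 1.79.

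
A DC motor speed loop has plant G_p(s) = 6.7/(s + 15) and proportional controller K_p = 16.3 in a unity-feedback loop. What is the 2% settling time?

T_s ≈ 0.0322 s

Closed-loop transfer function: T(s) = K_p·G_p(s)/(1 + K_p·G_p(s)) = 109.2/(s + 15 + 109.2) = 109.2/(s + 124.2).
Time constant τ = 1/124.2 = 0.008051 s, so the 2% settling time is about 4τ = 0.0322 s.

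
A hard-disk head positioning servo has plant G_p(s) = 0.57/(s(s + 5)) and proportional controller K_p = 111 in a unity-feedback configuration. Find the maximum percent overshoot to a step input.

Closed-loop characteristic equation: s² + 5s + 63.27 = 0, so ω_n = 7.954 rad/s and ζ = 5/(2·7.954) = 0.3143.
%OS = 100·exp(−πζ/√(1−ζ²)) = 100·exp(−π·0.3143/√0.9012) = 35.3%.

35.3%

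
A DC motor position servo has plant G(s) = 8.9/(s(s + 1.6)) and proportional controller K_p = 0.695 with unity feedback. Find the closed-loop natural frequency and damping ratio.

The closed-loop denominator is s(s+1.6) + 0.695·8.9 = s² + 1.6s + 6.186.
Matching s² + 2ζω_n s + ω_n²: ω_n = √6.186 = 2.487 rad/s and 2ζω_n = 1.6, so ζ = 1.6/(2·2.487) = 0.322.

ω_n = 2.49 rad/s, ζ = 0.322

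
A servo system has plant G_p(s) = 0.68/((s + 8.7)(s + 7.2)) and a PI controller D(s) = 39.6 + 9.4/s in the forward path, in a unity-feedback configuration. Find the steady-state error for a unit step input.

The open loop D(s)G_p(s) has a pole at the origin (type 1), so the static position error constant is infinite and e_ss = 1/(1+∞) = 0.

0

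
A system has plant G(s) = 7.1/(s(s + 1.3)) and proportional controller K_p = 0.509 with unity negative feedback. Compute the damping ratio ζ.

The closed-loop denominator is s(s+1.3) + 0.509·7.1 = s² + 1.3s + 3.614.
So ω_n² = 3.614 ⇒ ω_n = 1.901 rad/s, and ζ = 1.3/(2ω_n) = 0.342.

ζ = 0.342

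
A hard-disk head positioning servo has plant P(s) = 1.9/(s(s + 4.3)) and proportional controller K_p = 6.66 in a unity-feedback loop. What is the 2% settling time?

T_s ≈ 1.86 s

From 1 + K_pP(s) = 0: s² + 4.3s + 12.65 = 0 ⇒ ω_n = 3.557, ζ = 0.6044.
2% settling time T_s ≈ 4/(ζω_n) = 4/2.15 = 1.86 s.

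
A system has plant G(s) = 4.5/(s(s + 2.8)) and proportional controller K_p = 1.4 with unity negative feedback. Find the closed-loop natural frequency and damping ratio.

The closed-loop denominator is s(s+2.8) + 1.4·4.5 = s² + 2.8s + 6.3.
Matching s² + 2ζω_n s + ω_n²: ω_n = √6.3 = 2.51 rad/s and 2ζω_n = 2.8, so ζ = 2.8/(2·2.51) = 0.558.

ω_n = 2.51 rad/s, ζ = 0.558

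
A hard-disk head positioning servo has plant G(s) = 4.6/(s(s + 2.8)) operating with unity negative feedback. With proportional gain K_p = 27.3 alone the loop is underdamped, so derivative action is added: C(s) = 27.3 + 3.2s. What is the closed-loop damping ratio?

ζ = 0.782

Forward path: (27.3 + 3.2s)·4.6/(s(s+2.8)). The closed-loop characteristic equation is s² + (2.8 + 4.6·3.2)s + 4.6·27.3 = 0.
That is s² + 17.52s + 125.6 = 0, so ω_n = 11.21 rad/s and ζ = 17.52/(2·11.21) = 0.7817.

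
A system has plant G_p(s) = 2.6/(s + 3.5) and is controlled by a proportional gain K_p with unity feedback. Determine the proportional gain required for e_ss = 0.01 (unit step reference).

K_p = 133

Steady-state error for a unit step on this type-0 loop is 1/(1 + K_p·G_p(0)).
G_p(0) = 0.7429. Require 1/(1 + K_p·0.7429) = 0.01, so 1 + 0.7429·K_p = 100.
K_p = (100 − 1)/0.7429 = 133.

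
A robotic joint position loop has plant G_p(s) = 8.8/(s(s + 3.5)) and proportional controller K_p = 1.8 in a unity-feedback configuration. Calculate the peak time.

T_p = 0.879 s

Closed-loop characteristic equation: s² + 3.5s + 15.84 = 0, so ω_n = 3.98 rad/s and ζ = 3.5/(2·3.98) = 0.4397.
Damped frequency ω_d = ω_n√(1−ζ²) = 3.575 rad/s, so peak time T_p = π/ω_d = 0.879 s.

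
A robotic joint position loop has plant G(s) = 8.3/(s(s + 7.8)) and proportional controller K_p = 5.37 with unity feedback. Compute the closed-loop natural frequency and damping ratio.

The closed-loop denominator is s(s+7.8) + 5.37·8.3 = s² + 7.8s + 44.57.
So ω_n² = 44.57 ⇒ ω_n = 6.676 rad/s, and ζ = 7.8/(2ω_n) = 0.584.

ω_n = 6.68 rad/s, ζ = 0.584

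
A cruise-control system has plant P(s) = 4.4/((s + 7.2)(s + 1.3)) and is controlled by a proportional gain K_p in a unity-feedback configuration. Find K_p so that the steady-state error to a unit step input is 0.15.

K_p = 12.1

Steady-state error for a unit step on this type-0 loop is 1/(1 + K_p·P(0)).
P(0) = 0.4701. Require 1/(1 + K_p·0.4701) = 0.15, so 1 + 0.4701·K_p = 6.667.
K_p = (6.667 − 1)/0.4701 = 12.1.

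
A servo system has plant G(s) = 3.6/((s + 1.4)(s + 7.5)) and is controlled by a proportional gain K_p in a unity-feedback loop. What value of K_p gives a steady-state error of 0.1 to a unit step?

K_p = 26.2

Steady-state error for a unit step on this type-0 loop is 1/(1 + K_p·G(0)).
G(0) = 0.3429. Require 1/(1 + K_p·0.3429) = 0.1, so 1 + 0.3429·K_p = 10.
K_p = (10 − 1)/0.3429 = 26.2.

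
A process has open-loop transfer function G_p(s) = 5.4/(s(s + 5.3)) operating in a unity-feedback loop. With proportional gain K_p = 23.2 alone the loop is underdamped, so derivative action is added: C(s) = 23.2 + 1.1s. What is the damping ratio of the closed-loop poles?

ζ = 0.502

Forward path: (23.2 + 1.1s)·5.4/(s(s+5.3)). The closed-loop characteristic equation is s² + (5.3 + 5.4·1.1)s + 5.4·23.2 = 0.
That is s² + 11.24s + 125.3 = 0, so ω_n = 11.19 rad/s and ζ = 11.24/(2·11.19) = 0.5021.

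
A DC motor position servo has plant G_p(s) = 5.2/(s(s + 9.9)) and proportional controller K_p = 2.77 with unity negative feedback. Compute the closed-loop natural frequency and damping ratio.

With unity feedback the closed-loop characteristic equation is s² + 9.9s + 2.77·5.2 = s² + 9.9s + 14.4 = 0.
Matching s² + 2ζω_n s + ω_n²: ω_n = √14.4 = 3.795 rad/s and 2ζω_n = 9.9, so ζ = 9.9/(2·3.795) = 1.3.

ω_n = 3.8 rad/s, ζ = 1.3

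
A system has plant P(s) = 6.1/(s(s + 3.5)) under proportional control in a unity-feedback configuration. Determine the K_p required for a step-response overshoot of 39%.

K_p = 6.09

From %OS = 100·exp(−πζ/√(1−ζ²)) = 39%, ζ = −ln(0.39)/√(π²+ln²(0.39)) = 0.2871.
Characteristic equation s² + 3.5s + 6.1K_p = 0 gives ζ = 3.5/(2√(6.1K_p)).
Setting ζ = 0.2871: √(6.1K_p) = 3.5/(2·0.2871) = 6.095, so K_p = 37.15/6.1 = 6.09.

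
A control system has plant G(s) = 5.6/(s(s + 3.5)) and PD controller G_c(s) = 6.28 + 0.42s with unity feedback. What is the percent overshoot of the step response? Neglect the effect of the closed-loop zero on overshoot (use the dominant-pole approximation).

16.8%

Forward path: (6.28 + 0.42s)·5.6/(s(s+3.5)). The closed-loop characteristic equation is s² + (3.5 + 5.6·0.42)s + 5.6·6.28 = 0.
That is s² + 5.852s + 35.17 = 0, so ω_n = 5.93 rad/s and ζ = 5.852/(2·5.93) = 0.4934.
%OS = 100·exp(−πζ/√(1−ζ²)) = 16.8%.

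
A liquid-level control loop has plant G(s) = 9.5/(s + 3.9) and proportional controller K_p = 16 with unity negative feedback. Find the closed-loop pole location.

s = -155.9

Closed-loop transfer function: T(s) = K_p·G(s)/(1 + K_p·G(s)) = 152/(s + 3.9 + 152) = 152/(s + 155.9).
The closed-loop pole is at s = −155.9.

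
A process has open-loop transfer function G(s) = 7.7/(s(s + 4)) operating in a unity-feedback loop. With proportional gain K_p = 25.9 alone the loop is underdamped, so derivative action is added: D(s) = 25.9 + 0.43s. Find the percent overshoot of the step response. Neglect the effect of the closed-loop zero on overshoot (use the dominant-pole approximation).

Forward path: (25.9 + 0.43s)·7.7/(s(s+4)). The closed-loop characteristic equation is s² + (4 + 7.7·0.43)s + 7.7·25.9 = 0.
That is s² + 7.311s + 199.4 = 0, so ω_n = 14.12 rad/s and ζ = 7.311/(2·14.12) = 0.2589.
%OS = 100·exp(−πζ/√(1−ζ²)) = 43.1%.

43.1%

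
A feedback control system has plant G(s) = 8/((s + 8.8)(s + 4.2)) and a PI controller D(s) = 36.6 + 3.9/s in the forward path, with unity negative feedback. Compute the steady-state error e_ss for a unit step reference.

The open loop D(s)G(s) has a pole at the origin (type 1), so the static position error constant is infinite and e_ss = 1/(1+∞) = 0.

0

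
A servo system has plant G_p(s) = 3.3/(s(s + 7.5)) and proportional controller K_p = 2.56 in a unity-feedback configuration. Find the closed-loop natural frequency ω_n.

The closed-loop denominator is s(s+7.5) + 2.56·3.3 = s² + 7.5s + 8.448.
So ω_n² = 8.448 ⇒ ω_n = 2.907 rad/s, and ζ = 7.5/(2ω_n) = 1.29.

ω_n = 2.91 rad/s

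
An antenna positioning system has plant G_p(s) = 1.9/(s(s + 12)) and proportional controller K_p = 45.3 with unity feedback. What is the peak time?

From 1 + K_pG_p(s) = 0: s² + 12s + 86.07 = 0 ⇒ ω_n = 9.277, ζ = 0.6467.
Damped frequency ω_d = ω_n√(1−ζ²) = 7.076 rad/s, so peak time T_p = π/ω_d = 0.444 s.

T_p = 0.444 s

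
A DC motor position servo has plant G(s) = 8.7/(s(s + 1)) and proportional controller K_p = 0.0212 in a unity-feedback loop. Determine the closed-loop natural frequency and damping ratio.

ω_n = 0.429 rad/s, ζ = 1.16

The closed-loop denominator is s(s+1) + 0.0212·8.7 = s² + 1s + 0.1844.
Matching s² + 2ζω_n s + ω_n²: ω_n = √0.1844 = 0.4295 rad/s and 2ζω_n = 1, so ζ = 1/(2·0.4295) = 1.16.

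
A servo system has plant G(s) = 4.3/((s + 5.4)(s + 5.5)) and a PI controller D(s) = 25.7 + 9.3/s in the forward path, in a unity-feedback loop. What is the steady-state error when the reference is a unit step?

The open loop D(s)G(s) has a pole at the origin (type 1), so the static position error constant is infinite and e_ss = 1/(1+∞) = 0.

0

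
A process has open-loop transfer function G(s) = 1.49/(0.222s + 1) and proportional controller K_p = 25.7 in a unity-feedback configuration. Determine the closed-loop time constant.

τ = 0.00565 s

Closed loop: T(s) = K_p·G/(1+K_p·G) = 38.29/(0.222s + 1 + 38.29), with pole at s = −(1 + 38.29)/0.222 = −177.
Closed-loop time constant τ = 1/177 = 0.00565 s.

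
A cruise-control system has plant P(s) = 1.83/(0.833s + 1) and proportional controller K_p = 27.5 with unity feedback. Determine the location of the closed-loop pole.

Closed loop: T(s) = K_p·P/(1+K_p·P) = 50.33/(0.833s + 1 + 50.33), with pole at s = −(1 + 50.33)/0.833 = −61.61.

s = -61.61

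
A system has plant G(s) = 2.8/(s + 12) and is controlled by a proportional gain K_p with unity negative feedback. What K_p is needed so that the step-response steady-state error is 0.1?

K_p = 38.6

Steady-state error for a unit step on this type-0 loop is 1/(1 + K_p·G(0)).
G(0) = 0.2333. Require 1/(1 + K_p·0.2333) = 0.1, so 1 + 0.2333·K_p = 10.
K_p = (10 − 1)/0.2333 = 38.6.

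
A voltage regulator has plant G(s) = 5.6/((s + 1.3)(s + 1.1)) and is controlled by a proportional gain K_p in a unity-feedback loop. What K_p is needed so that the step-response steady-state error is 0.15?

K_p = 1.45

The loop is type 0, so e_ss(step) = 1/(1 + K_pos) with K_pos = K_p·G(0).
G(0) = 3.916. Require 1/(1 + K_p·3.916) = 0.15, so 1 + 3.916·K_p = 6.667.
K_p = (6.667 − 1)/3.916 = 1.45.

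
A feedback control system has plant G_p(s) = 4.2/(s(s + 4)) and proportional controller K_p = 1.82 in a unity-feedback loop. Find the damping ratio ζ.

With unity feedback the closed-loop characteristic equation is s² + 4s + 1.82·4.2 = s² + 4s + 7.644 = 0.
So ω_n² = 7.644 ⇒ ω_n = 2.765 rad/s, and ζ = 4/(2ω_n) = 0.723.

ζ = 0.723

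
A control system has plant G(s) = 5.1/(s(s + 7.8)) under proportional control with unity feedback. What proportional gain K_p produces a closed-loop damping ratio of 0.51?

Closed-loop characteristic equation: s² + 7.8s + K_p·5.1 = 0.
So ω_n = √(5.1K_p) and 2ζω_n = 7.8, giving ζ = 7.8/(2√(5.1K_p)).
Setting ζ = 0.51: √(5.1K_p) = 7.8/(2·0.51) = 7.647, so K_p = 58.48/5.1 = 11.5.

K_p = 11.5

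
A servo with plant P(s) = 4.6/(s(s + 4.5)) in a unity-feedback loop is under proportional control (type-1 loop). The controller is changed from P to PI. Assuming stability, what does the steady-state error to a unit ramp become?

0

The integrator raises the loop to type 2, so K_v → ∞ and e_ss to a ramp is zero.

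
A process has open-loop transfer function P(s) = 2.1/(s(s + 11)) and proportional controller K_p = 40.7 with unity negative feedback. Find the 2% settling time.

Closed-loop characteristic equation: s² + 11s + 85.47 = 0, so ω_n = 9.245 rad/s and ζ = 11/(2·9.245) = 0.5949.
2% settling time T_s ≈ 4/(ζω_n) = 4/5.5 = 0.727 s.

T_s ≈ 0.727 s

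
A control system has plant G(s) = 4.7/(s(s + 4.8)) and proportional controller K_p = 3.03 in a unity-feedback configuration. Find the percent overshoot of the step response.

From 1 + K_pG(s) = 0: s² + 4.8s + 14.24 = 0 ⇒ ω_n = 3.774, ζ = 0.636.
%OS = 100·exp(−πζ/√(1−ζ²)) = 100·exp(−π·0.636/√0.5955) = 7.51%.

7.51%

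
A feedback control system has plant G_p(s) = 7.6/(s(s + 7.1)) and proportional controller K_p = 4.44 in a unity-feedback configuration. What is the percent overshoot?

The closed-loop denominator s² + 7.1s + 33.74 gives ω_n = √33.74 = 5.809 and ζ = 7.1/(2ω_n) = 0.6111.
%OS = 100·exp(−πζ/√(1−ζ²)) = 100·exp(−π·0.6111/√0.6265) = 8.84%.

8.84%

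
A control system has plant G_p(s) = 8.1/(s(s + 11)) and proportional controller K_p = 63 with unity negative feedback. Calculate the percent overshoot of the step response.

45.4%

The closed-loop denominator s² + 11s + 510.3 gives ω_n = √510.3 = 22.59 and ζ = 11/(2ω_n) = 0.2435.
%OS = 100·exp(−πζ/√(1−ζ²)) = 100·exp(−π·0.2435/√0.9407) = 45.4%.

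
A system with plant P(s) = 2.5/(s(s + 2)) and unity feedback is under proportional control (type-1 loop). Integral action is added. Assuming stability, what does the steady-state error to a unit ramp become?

0

The integrator raises the loop to type 2, so K_v → ∞ and e_ss to a ramp is zero.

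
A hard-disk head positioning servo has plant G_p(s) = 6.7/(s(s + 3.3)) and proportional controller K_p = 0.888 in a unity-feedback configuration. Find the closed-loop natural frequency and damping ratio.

ω_n = 2.44 rad/s, ζ = 0.676

1 + K_p·G_p(s) = 0 gives s² + 3.3s + 5.95 = 0.
So ω_n² = 5.95 ⇒ ω_n = 2.439 rad/s, and ζ = 3.3/(2ω_n) = 0.676.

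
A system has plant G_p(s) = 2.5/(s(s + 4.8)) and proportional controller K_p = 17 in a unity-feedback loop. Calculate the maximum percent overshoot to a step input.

28.8%

The closed-loop denominator s² + 4.8s + 42.5 gives ω_n = √42.5 = 6.519 and ζ = 4.8/(2ω_n) = 0.3681.
%OS = 100·exp(−πζ/√(1−ζ²)) = 100·exp(−π·0.3681/√0.8645) = 28.8%.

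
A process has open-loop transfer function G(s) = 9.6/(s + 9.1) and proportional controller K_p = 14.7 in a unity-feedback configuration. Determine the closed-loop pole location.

Closed-loop transfer function: T(s) = K_p·G(s)/(1 + K_p·G(s)) = 141.1/(s + 9.1 + 141.1) = 141.1/(s + 150.2).
The closed-loop pole is at s = −150.2.

s = -150.2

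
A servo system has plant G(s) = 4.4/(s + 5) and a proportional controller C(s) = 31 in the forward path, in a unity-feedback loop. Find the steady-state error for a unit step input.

0.0354

The loop is type 0. Static position error constant K_pos = C(0)·G(0) = 31·0.88 = 27.28.
Steady-state error to a unit step: e_ss = 1/(1+K_pos) = 1/28.28 = 0.0354.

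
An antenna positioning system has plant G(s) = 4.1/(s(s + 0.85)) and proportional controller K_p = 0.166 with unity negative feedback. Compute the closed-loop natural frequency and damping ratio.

The closed-loop denominator is s(s+0.85) + 0.166·4.1 = s² + 0.85s + 0.6806.
So ω_n² = 0.6806 ⇒ ω_n = 0.825 rad/s, and ζ = 0.85/(2ω_n) = 0.515.

ω_n = 0.825 rad/s, ζ = 0.515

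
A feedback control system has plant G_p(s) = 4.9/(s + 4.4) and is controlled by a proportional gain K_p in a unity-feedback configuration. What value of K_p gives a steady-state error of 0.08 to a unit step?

Steady-state error for a unit step on this type-0 loop is 1/(1 + K_p·G_p(0)).
G_p(0) = 1.114. Require 1/(1 + K_p·1.114) = 0.08, so 1 + 1.114·K_p = 12.5.
K_p = (12.5 − 1)/1.114 = 10.3.

K_p = 10.3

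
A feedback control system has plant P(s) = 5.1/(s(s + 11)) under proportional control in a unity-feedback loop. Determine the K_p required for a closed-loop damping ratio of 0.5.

K_p = 23.7

Closed-loop characteristic equation: s² + 11s + K_p·5.1 = 0.
So ω_n = √(5.1K_p) and 2ζω_n = 11, giving ζ = 11/(2√(5.1K_p)).
Setting ζ = 0.5: √(5.1K_p) = 11/(2·0.5) = 11, so K_p = 121/5.1 = 23.7.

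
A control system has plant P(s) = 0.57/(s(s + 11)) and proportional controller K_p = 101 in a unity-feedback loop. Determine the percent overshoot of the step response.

From 1 + K_pP(s) = 0: s² + 11s + 57.57 = 0 ⇒ ω_n = 7.587, ζ = 0.7249.
%OS = 100·exp(−πζ/√(1−ζ²)) = 100·exp(−π·0.7249/√0.4746) = 3.67%.

3.67%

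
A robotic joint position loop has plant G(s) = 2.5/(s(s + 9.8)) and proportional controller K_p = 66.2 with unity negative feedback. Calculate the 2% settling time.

T_s ≈ 0.816 s

The closed-loop denominator s² + 9.8s + 165.5 gives ω_n = √165.5 = 12.86 and ζ = 9.8/(2ω_n) = 0.3809.
2% settling time T_s ≈ 4/(ζω_n) = 4/4.9 = 0.816 s.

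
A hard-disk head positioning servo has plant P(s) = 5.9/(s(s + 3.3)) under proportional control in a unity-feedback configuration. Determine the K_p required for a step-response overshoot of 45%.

From %OS = 100·exp(−πζ/√(1−ζ²)) = 45%, ζ = −ln(0.45)/√(π²+ln²(0.45)) = 0.2463.
Characteristic equation s² + 3.3s + 5.9K_p = 0 gives ζ = 3.3/(2√(5.9K_p)).
Setting ζ = 0.2463: √(5.9K_p) = 3.3/(2·0.2463) = 6.698, so K_p = 44.86/5.9 = 7.6.

K_p = 7.6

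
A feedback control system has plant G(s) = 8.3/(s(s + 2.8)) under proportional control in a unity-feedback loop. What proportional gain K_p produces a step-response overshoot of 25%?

K_p = 1.45

From %OS = 100·exp(−πζ/√(1−ζ²)) = 25%, ζ = −ln(0.25)/√(π²+ln²(0.25)) = 0.4037.
Characteristic equation s² + 2.8s + 8.3K_p = 0 gives ζ = 2.8/(2√(8.3K_p)).
Setting ζ = 0.4037: √(8.3K_p) = 2.8/(2·0.4037) = 3.468, so K_p = 12.03/8.3 = 1.45.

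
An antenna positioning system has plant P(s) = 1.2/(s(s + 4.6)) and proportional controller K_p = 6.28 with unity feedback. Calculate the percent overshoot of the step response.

0.806%

The closed-loop denominator s² + 4.6s + 7.536 gives ω_n = √7.536 = 2.745 and ζ = 4.6/(2ω_n) = 0.8378.
%OS = 100·exp(−πζ/√(1−ζ²)) = 100·exp(−π·0.8378/√0.298) = 0.806%.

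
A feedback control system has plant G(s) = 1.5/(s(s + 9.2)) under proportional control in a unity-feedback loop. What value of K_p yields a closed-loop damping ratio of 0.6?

K_p = 39.2

Closed-loop characteristic equation: s² + 9.2s + K_p·1.5 = 0.
So ω_n = √(1.5K_p) and 2ζω_n = 9.2, giving ζ = 9.2/(2√(1.5K_p)).
Setting ζ = 0.6: √(1.5K_p) = 9.2/(2·0.6) = 7.667, so K_p = 58.78/1.5 = 39.2.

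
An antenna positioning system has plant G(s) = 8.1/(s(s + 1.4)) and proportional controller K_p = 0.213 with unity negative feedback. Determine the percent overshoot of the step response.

13.8%

From 1 + K_pG(s) = 0: s² + 1.4s + 1.725 = 0 ⇒ ω_n = 1.314, ζ = 0.5329.
%OS = 100·exp(−πζ/√(1−ζ²)) = 100·exp(−π·0.5329/√0.716) = 13.8%.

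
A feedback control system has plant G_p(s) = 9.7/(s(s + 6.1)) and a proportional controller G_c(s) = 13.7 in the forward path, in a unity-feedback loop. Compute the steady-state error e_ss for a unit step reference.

0

The open loop G_c(s)G_p(s) has a pole at the origin (type 1), so the static position error constant is infinite and e_ss = 1/(1+∞) = 0.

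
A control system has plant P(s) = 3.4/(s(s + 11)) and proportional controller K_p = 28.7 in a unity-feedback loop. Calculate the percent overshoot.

12.2%

Closed-loop characteristic equation: s² + 11s + 97.58 = 0, so ω_n = 9.878 rad/s and ζ = 11/(2·9.878) = 0.5568.
%OS = 100·exp(−πζ/√(1−ζ²)) = 100·exp(−π·0.5568/√0.69) = 12.2%.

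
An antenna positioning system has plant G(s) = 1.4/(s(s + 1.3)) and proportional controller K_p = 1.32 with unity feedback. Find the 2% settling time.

From 1 + K_pG(s) = 0: s² + 1.3s + 1.848 = 0 ⇒ ω_n = 1.359, ζ = 0.4781.
2% settling time T_s ≈ 4/(ζω_n) = 4/0.65 = 6.15 s.

T_s ≈ 6.15 s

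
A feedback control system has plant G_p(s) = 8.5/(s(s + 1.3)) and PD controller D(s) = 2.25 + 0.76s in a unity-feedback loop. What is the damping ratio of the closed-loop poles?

Forward path: (2.25 + 0.76s)·8.5/(s(s+1.3)). The closed-loop characteristic equation is s² + (1.3 + 8.5·0.76)s + 8.5·2.25 = 0.
That is s² + 7.76s + 19.12 = 0, so ω_n = 4.373 rad/s and ζ = 7.76/(2·4.373) = 0.8872.

ζ = 0.887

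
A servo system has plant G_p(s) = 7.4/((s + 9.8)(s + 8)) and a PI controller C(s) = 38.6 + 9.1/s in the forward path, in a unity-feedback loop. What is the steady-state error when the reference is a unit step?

0

The open loop C(s)G_p(s) has a pole at the origin (type 1), so the static position error constant is infinite and e_ss = 1/(1+∞) = 0.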